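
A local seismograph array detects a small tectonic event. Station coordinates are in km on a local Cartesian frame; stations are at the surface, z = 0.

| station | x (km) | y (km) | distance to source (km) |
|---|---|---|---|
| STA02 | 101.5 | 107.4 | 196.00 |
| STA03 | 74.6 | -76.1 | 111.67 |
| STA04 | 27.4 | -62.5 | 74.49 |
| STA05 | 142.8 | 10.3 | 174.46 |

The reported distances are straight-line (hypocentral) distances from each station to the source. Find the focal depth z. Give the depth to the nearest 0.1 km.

Each station gives a sphere (x−x_i)² + (y−y_i)² + z² = d_i² (stations at z=0).
Subtracting the STA02 sphere from STA03 and STA04: z² cancels, leaving linear equations in x and y:
-53.8 x − 367.0 y = 15465.17
-148.2 x − 339.8 y = 15687.24
Solving: x ≈ -13.907, y ≈ -40.101 km (keep extra digits for the depth step; rounded: -13.9, -40.1).
Then from the STA02 sphere: z² = 196.00² − (x − 101.5)² − (y − 107.4)² with x = -13.907, y = -40.101, so z ≈ 57.799 ≈ 57.8 km.

57.8 km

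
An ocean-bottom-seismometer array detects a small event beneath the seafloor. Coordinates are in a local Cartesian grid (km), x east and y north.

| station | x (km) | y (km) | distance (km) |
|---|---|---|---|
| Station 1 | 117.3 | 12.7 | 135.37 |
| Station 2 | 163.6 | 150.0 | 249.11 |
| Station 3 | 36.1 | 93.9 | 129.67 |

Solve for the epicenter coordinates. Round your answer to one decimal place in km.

Circle about each station: (x − 117.3)² + (y − 12.7)² = 135.37²; (x − 163.6)² + (y − 150.0)² = 249.11²; (x − 36.1)² + (y − 93.9)² = 129.67².
Subtracting the Station 1 equation from the Station 2 and Station 3 equations removes the quadratic terms:
92.6 x + 274.6 y = -8386.38
-162.4 x + 162.4 y = -2289.43
Solving the 2×2 system: x ≈ -12.3, y ≈ -26.4 km.
Check against Station 1 (with the unrounded x, y): √((x − 117.3)²+(y − 12.7)²) = 135.36 ≈ 135.37 km. ✓

(-12.3, -26.4)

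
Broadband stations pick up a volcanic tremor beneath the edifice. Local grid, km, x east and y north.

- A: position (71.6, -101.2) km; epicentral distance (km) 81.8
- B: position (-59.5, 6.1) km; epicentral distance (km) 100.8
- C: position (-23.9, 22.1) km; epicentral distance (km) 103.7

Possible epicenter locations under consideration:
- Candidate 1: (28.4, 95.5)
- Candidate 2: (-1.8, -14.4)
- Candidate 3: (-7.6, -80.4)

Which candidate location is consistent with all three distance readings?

For each candidate, compare |candidate − station| to the reported distance:
Candidate 1: residuals A 119.6, B 24.6, C 13.6 → max 119.6 km
Candidate 2: residuals A 31.9, B 39.6, C 61.0 → max 61.0 km
Candidate 3: residuals A 0.1, B 0.1, C 0.1 → max 0.1 km
Only Candidate 3 has all residuals ≈ 0.

Candidate 3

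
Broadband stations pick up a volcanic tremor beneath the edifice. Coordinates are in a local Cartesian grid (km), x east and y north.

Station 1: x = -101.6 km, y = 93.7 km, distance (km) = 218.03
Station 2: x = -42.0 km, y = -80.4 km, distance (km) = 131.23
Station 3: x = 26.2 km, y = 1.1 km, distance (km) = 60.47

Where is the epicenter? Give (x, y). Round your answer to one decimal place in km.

78.7 km east, -28.9 km north

Circle about each station: (x + 101.6)² + (y − 93.7)² = 218.03²; (x + 42.0)² + (y + 80.4)² = 131.23²; (x − 26.2)² + (y − 1.1)² = 60.47².
Subtracting pairs of circle equations eliminates x²+y² and gives linear equations (the radical axes):
119.2 x − 348.2 y = 19441.68
255.6 x − 185.2 y = 25465.86
Solving the 2×2 system: x ≈ 78.7, y ≈ -28.9 km.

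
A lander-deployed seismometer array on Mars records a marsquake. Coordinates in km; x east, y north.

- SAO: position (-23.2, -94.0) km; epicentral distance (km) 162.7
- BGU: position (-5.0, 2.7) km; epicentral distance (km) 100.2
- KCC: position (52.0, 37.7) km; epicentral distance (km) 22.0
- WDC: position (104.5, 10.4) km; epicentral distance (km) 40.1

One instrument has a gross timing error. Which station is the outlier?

BGU

Solve using three stations at a time. Using SAO, KCC, WDC (subtract circle equations pairwise → linear system) gives (x, y) ≈ (74.0, 36.5).
Distances from that point to each station vs reported:
  SAO: calculated 162.7 vs reported 162.7 → residual 0.0 km
  BGU: calculated 85.9 vs reported 100.2 → residual 14.3 km
  KCC: calculated 22.0 vs reported 22.0 → residual 0.0 km
  WDC: calculated 40.1 vs reported 40.1 → residual 0.0 km
SAO, KCC, WDC are mutually consistent (residuals ≈ 0); BGU is off by 14.3 km.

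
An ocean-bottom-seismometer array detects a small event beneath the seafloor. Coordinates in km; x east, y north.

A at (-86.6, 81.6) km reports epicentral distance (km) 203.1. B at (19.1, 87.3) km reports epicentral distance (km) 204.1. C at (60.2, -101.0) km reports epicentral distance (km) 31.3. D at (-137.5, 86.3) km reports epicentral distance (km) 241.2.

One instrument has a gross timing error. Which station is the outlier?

Solve using three stations at a time. Using A, C, D (subtract circle equations pairwise → linear system) gives (x, y) ≈ (39.3, -77.8).
Distances from that point to each station vs reported:
  A: calculated 203.1 vs reported 203.1 → residual 0.0 km
  B: calculated 166.3 vs reported 204.1 → residual 37.8 km
  C: calculated 31.3 vs reported 31.3 → residual 0.0 km
  D: calculated 241.2 vs reported 241.2 → residual 0.0 km
A, C, D are mutually consistent (residuals ≈ 0); B is off by 37.8 km.

B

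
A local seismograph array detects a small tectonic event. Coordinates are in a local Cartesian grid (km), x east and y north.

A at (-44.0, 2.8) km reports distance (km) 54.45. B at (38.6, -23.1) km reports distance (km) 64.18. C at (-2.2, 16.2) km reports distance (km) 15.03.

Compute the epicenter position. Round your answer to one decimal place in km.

Circle about each station: (x + 44.0)² + (y − 2.8)² = 54.45²; (x − 38.6)² + (y + 23.1)² = 64.18²; (x + 2.2)² + (y − 16.2)² = 15.03².
Subtracting pairs of circle equations eliminates x²+y² and gives linear equations (the radical axes):
165.2 x − 51.8 y = -1074.54
83.6 x + 26.8 y = 1062.34
Solving the 2×2 system: x ≈ 3.0, y ≈ 30.3 km.
Check against A (with the unrounded x, y): √((x + 44.0)²+(y − 2.8)²) = 54.45 ≈ 54.45 km. ✓

3.0 km east, 30.3 km north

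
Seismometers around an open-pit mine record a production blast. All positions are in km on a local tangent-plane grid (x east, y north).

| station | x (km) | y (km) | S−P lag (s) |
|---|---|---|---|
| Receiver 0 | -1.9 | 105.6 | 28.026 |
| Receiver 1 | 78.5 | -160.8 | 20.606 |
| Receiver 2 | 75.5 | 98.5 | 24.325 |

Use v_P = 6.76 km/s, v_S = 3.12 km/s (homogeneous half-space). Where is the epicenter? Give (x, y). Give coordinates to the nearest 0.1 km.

(65.6, -42.1)

Distance from S−P lag: d = Δt · v_P v_S / (v_P − v_S) = Δt · (6.76·3.12)/(6.76−3.12) ≈ 5.7943·Δt.
So d_Receiver 0 = 162.39, d_Receiver 1 = 119.40, d_Receiver 2 = 140.95 km.
Circle about each station: (x + 1.9)² + (y − 105.6)² = 162.39²; (x − 78.5)² + (y + 160.8)² = 119.40²; (x − 75.5)² + (y − 98.5)² = 140.95².
Subtracting pairs of circle equations eliminates x²+y² and gives linear equations (the radical axes):
160.8 x − 532.8 y = 32978.07
154.8 x − 14.2 y = 10751.14
Solving the 2×2 system: x ≈ 65.6, y ≈ -42.1 km.
Check against Receiver 0 (with the unrounded x, y): √((x + 1.9)²+(y − 105.6)²) = 162.39 ≈ 162.39 km. ✓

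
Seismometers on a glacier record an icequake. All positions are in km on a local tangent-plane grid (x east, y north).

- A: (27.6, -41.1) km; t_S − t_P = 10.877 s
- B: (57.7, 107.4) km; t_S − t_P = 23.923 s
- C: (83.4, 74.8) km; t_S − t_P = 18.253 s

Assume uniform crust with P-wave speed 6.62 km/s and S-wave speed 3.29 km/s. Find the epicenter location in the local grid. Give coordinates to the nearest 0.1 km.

Distance from S−P lag: d = Δt · v_P v_S / (v_P − v_S) = Δt · (6.62·3.29)/(6.62−3.29) ≈ 6.5405·Δt.
So d_A = 71.14, d_B = 156.47, d_C = 119.38 km.
Circle about each station: (x − 27.6)² + (y + 41.1)² = 71.14²; (x − 57.7)² + (y − 107.4)² = 156.47²; (x − 83.4)² + (y − 74.8)² = 119.38².
Subtracting the A equation from the B and C equations removes the quadratic terms:
60.2 x + 297.0 y = -7008.88
111.6 x + 231.8 y = 908.95
Solving the 2×2 system: x ≈ 98.7, y ≈ -43.6 km.

x ≈ 98.7 km, y ≈ -43.6 km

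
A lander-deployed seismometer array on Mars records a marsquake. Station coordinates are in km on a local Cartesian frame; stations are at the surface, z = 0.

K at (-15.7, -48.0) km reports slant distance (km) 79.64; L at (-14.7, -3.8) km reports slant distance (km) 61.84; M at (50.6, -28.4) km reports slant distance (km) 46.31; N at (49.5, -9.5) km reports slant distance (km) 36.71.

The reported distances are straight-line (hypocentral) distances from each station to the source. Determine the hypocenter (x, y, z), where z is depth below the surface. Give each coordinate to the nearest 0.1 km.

Each station gives a sphere (x−x_i)² + (y−y_i)² + z² = d_i² (stations at z=0).
Subtracting the K sphere from L and M: z² cancels, leaving linear equations in x and y:
2.0 x + 88.4 y = 198.38
132.6 x + 39.2 y = 5014.34
Solving: x ≈ 37.402, y ≈ 1.398 km (keep extra digits for the depth step; rounded: 37.4, 1.4).
Then from the K sphere: z² = 79.64² − (x + 15.7)² − (y + 48.0)² with x = 37.402, y = 1.398, so z ≈ 32.902 ≈ 32.9 km.
Check against N (with the unrounded solution): distance 36.71 ≈ 36.71 km. ✓

(37.4, 1.4, 32.9)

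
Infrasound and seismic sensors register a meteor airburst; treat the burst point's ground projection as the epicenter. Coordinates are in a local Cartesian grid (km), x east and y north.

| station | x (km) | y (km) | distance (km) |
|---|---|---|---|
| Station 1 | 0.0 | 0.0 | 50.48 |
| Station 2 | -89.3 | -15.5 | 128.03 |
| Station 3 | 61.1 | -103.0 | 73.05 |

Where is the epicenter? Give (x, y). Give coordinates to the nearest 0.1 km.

x ≈ 37.4 km, y ≈ -33.9 km

Circle about each station: x² + y² = 50.48²; (x + 89.3)² + (y + 15.5)² = 128.03²; (x − 61.1)² + (y + 103.0)² = 73.05².
Subtracting the Station 1 equation from the Station 2 and Station 3 equations removes the quadratic terms:
-178.6 x − 31.0 y = -5628.71
122.2 x − 206.0 y = 11554.14
Solving the 2×2 system: x ≈ 37.4, y ≈ -33.9 km.
Check against Station 1 (with the unrounded x, y): √(x²+y²) = 50.48 ≈ 50.48 km. ✓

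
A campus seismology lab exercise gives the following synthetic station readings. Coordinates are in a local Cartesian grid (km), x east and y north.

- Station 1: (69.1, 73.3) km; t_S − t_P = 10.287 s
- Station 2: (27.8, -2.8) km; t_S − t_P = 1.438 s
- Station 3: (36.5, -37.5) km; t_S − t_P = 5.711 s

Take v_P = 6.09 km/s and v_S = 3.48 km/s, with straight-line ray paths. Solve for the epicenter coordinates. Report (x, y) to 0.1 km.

(19.9, 5.8)

Distance from S−P lag: d = Δt · v_P v_S / (v_P − v_S) = Δt · (6.09·3.48)/(6.09−3.48) ≈ 8.1200·Δt.
So d_Station 1 = 83.53, d_Station 2 = 11.68, d_Station 3 = 46.37 km.
Circle about each station: (x − 69.1)² + (y − 73.3)² = 83.53²; (x − 27.8)² + (y + 2.8)² = 11.68²; (x − 36.5)² + (y + 37.5)² = 46.37².
Subtracting the Station 1 equation from the Station 2 and Station 3 equations removes the quadratic terms:
-82.6 x − 152.2 y = -2526.18
-65.2 x − 221.6 y = -2582.12
Solving the 2×2 system: x ≈ 19.9, y ≈ 5.8 km.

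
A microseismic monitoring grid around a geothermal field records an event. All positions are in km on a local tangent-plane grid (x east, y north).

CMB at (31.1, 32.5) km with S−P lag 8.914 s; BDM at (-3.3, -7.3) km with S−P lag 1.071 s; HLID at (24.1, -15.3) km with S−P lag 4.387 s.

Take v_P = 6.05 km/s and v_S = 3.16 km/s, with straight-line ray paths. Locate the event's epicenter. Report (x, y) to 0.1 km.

Distance from S−P lag: d = Δt · v_P v_S / (v_P − v_S) = Δt · (6.05·3.16)/(6.05−3.16) ≈ 6.6152·Δt.
So d_CMB = 58.97, d_BDM = 7.08, d_HLID = 29.02 km.
Circle about each station: (x − 31.1)² + (y − 32.5)² = 58.97²; (x + 3.3)² + (y + 7.3)² = 7.08²; (x − 24.1)² + (y + 15.3)² = 29.02².
Subtracting pairs of circle equations eliminates x²+y² and gives linear equations (the radical axes):
-68.8 x − 79.6 y = 1468.05
-14.0 x − 95.6 y = 1426.74
Solving the 2×2 system: x ≈ -4.9, y ≈ -14.2 km.

-4.9 km east, -14.2 km north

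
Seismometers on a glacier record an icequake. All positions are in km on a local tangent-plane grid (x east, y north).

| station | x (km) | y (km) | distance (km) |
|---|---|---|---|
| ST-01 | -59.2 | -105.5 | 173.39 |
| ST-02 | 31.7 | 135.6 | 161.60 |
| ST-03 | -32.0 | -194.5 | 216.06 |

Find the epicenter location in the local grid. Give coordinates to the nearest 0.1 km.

89.0 km east, -15.5 km north

Circle about each station: (x + 59.2)² + (y + 105.5)² = 173.39²; (x − 31.7)² + (y − 135.6)² = 161.60²; (x + 32.0)² + (y + 194.5)² = 216.06².
Subtracting the ST-01 equation from the ST-02 and ST-03 equations removes the quadratic terms:
181.8 x + 482.2 y = 8706.89
54.4 x − 178.0 y = 7601.53
Solving the 2×2 system: x ≈ 89.0, y ≈ -15.5 km.
Check against ST-01 (with the unrounded x, y): √((x + 59.2)²+(y + 105.5)²) = 173.40 ≈ 173.39 km. ✓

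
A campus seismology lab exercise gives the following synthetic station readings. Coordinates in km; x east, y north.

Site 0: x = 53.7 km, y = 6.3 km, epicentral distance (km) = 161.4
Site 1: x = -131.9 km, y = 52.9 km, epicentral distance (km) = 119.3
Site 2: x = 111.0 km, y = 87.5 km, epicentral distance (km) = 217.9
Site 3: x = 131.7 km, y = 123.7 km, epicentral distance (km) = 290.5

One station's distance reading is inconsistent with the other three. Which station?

Solve using three stations at a time. Using Site 0, Site 1, Site 3 (subtract circle equations pairwise → linear system) gives (x, y) ≈ (-93.4, -59.8).
Distances from that point to each station vs reported:
  Site 0: calculated 161.3 vs reported 161.4 → residual 0.1 km
  Site 1: calculated 119.1 vs reported 119.3 → residual 0.2 km
  Site 2: calculated 252.0 vs reported 217.9 → residual 34.1 km
  Site 3: calculated 290.4 vs reported 290.5 → residual 0.1 km
Site 0, Site 1, Site 3 are mutually consistent (residuals ≈ 0); Site 2 is off by 34.1 km.

Site 2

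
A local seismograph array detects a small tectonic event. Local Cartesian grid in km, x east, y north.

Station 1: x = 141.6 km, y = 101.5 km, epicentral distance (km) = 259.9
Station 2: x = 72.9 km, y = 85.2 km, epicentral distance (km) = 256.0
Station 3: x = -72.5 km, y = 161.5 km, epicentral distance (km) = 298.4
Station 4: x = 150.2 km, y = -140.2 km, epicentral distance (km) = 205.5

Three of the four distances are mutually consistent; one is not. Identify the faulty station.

Station 1

Solve using three stations at a time. Using Station 2, Station 3, Station 4 (subtract circle equations pairwise → linear system) gives (x, y) ≈ (-55.3, -136.4).
Distances from that point to each station vs reported:
  Station 1: calculated 308.8 vs reported 259.9 → residual 48.9 km
  Station 2: calculated 256.0 vs reported 256.0 → residual 0.0 km
  Station 3: calculated 298.4 vs reported 298.4 → residual 0.0 km
  Station 4: calculated 205.5 vs reported 205.5 → residual 0.0 km
Station 2, Station 3, Station 4 are mutually consistent (residuals ≈ 0); Station 1 is off by 48.9 km.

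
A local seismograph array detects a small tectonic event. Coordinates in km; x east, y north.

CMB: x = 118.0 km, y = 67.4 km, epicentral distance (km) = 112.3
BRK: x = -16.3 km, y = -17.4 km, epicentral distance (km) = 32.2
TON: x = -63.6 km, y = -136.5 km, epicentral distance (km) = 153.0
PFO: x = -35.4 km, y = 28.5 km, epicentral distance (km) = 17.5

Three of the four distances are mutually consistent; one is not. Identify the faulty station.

Solve using three stations at a time. Using BRK, TON, PFO (subtract circle equations pairwise → linear system) gives (x, y) ≈ (-28.5, 12.4).
Distances from that point to each station vs reported:
  CMB: calculated 156.5 vs reported 112.3 → residual 44.2 km
  BRK: calculated 32.2 vs reported 32.2 → residual 0.0 km
  TON: calculated 153.0 vs reported 153.0 → residual 0.0 km
  PFO: calculated 17.5 vs reported 17.5 → residual 0.0 km
BRK, TON, PFO are mutually consistent (residuals ≈ 0); CMB is off by 44.2 km.

CMB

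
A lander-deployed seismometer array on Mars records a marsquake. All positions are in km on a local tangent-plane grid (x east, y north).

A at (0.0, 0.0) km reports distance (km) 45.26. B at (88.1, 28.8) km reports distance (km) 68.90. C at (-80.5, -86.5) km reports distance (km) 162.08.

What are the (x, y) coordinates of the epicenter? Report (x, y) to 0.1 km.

Circle about each station: x² + y² = 45.26²; (x − 88.1)² + (y − 28.8)² = 68.90²; (x + 80.5)² + (y + 86.5)² = 162.08².
Subtracting pairs of circle equations eliminates x²+y² and gives linear equations (the radical axes):
176.2 x + 57.6 y = 5892.31
-161.0 x − 173.0 y = -10258.96
Solving the 2×2 system: x ≈ 20.2, y ≈ 40.5 km.

(20.2, 40.5)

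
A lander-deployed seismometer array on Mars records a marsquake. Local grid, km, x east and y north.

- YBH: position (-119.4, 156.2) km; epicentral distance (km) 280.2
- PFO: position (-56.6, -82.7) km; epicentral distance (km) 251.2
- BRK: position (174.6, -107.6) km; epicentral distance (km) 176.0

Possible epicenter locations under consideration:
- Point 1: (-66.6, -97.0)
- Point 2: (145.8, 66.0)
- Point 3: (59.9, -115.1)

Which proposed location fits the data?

For each candidate, compare |candidate − station| to the reported distance:
Point 1: residuals YBH 21.6, PFO 233.8, BRK 65.4 → max 233.8 km
Point 2: residuals YBH 0.1, PFO 0.0, BRK 0.0 → max 0.1 km
Point 3: residuals YBH 45.0, PFO 130.3, BRK 61.1 → max 130.3 km
Only Point 2 has all residuals ≈ 0.

Point 2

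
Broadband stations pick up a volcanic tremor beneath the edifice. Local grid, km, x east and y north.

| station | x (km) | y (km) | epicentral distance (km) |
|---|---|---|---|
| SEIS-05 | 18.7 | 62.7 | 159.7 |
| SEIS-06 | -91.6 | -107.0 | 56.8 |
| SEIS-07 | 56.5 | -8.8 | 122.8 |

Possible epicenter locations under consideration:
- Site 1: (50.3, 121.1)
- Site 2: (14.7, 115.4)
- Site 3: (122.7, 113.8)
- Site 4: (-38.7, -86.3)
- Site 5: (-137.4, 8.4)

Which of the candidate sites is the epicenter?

Site 4

For each candidate, compare |candidate − station| to the reported distance:
Site 1: residuals SEIS-05 93.3, SEIS-06 211.8, SEIS-07 7.2 → max 211.8 km
Site 2: residuals SEIS-05 106.8, SEIS-06 189.7, SEIS-07 8.2 → max 189.7 km
Site 3: residuals SEIS-05 43.8, SEIS-06 250.9, SEIS-07 16.5 → max 250.9 km
Site 4: residuals SEIS-05 0.0, SEIS-06 0.0, SEIS-07 0.0 → max 0.0 km
Site 5: residuals SEIS-05 5.6, SEIS-06 67.4, SEIS-07 71.9 → max 71.9 km
Only Site 4 has all residuals ≈ 0.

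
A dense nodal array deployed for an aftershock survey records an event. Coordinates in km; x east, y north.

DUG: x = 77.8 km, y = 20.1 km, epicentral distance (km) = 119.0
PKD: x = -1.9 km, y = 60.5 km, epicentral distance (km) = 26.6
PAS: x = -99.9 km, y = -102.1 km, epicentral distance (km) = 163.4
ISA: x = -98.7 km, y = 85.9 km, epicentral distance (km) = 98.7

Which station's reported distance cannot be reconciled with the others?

Solve using three stations at a time. Using PKD, PAS, ISA (subtract circle equations pairwise → linear system) gives (x, y) ≈ (-13.3, 36.5).
Distances from that point to each station vs reported:
  DUG: calculated 92.5 vs reported 119.0 → residual 26.5 km
  PKD: calculated 26.6 vs reported 26.6 → residual 0.0 km
  PAS: calculated 163.4 vs reported 163.4 → residual 0.0 km
  ISA: calculated 98.7 vs reported 98.7 → residual 0.0 km
PKD, PAS, ISA are mutually consistent (residuals ≈ 0); DUG is off by 26.5 km.

DUG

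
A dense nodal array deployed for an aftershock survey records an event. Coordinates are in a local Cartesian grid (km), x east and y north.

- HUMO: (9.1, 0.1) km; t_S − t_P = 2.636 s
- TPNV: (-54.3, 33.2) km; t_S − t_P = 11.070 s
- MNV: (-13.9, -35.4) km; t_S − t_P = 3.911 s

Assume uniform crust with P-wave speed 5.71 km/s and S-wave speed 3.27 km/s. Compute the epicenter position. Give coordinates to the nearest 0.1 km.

(11.7, -19.9)

Distance from S−P lag: d = Δt · v_P v_S / (v_P − v_S) = Δt · (5.71·3.27)/(5.71−3.27) ≈ 7.6523·Δt.
So d_HUMO = 20.17, d_TPNV = 84.71, d_MNV = 29.93 km.
Circle about each station: (x − 9.1)² + (y − 0.1)² = 20.17²; (x + 54.3)² + (y − 33.2)² = 84.71²; (x + 13.9)² + (y + 35.4)² = 29.93².
Subtracting pairs of circle equations eliminates x²+y² and gives linear equations (the radical axes):
-126.8 x + 66.2 y = -2801.05
-46.0 x − 71.0 y = 874.57
Solving the 2×2 system: x ≈ 11.7, y ≈ -19.9 km.
Check against HUMO (with the unrounded x, y): √((x − 9.1)²+(y − 0.1)²) = 20.17 ≈ 20.17 km. ✓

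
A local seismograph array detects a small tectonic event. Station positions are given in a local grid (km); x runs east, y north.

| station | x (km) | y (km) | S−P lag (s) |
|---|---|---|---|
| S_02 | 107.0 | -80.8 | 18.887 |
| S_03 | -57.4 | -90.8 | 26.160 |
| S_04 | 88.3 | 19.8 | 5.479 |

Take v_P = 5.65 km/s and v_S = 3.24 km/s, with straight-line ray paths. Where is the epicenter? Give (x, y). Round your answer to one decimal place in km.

x ≈ 73.5 km, y ≈ 58.7 km

Distance from S−P lag: d = Δt · v_P v_S / (v_P − v_S) = Δt · (5.65·3.24)/(5.65−3.24) ≈ 7.5959·Δt.
So d_S_02 = 143.46, d_S_03 = 198.71, d_S_04 = 41.62 km.
Circle about each station: (x − 107.0)² + (y + 80.8)² = 143.46²; (x + 57.4)² + (y + 90.8)² = 198.71²; (x − 88.3)² + (y − 19.8)² = 41.62².
Subtracting the S_02 equation from the S_03 and S_04 equations removes the quadratic terms:
-328.8 x − 20.0 y = -25343.13
-37.4 x + 201.2 y = 9059.84
Solving the 2×2 system: x ≈ 73.5, y ≈ 58.7 km.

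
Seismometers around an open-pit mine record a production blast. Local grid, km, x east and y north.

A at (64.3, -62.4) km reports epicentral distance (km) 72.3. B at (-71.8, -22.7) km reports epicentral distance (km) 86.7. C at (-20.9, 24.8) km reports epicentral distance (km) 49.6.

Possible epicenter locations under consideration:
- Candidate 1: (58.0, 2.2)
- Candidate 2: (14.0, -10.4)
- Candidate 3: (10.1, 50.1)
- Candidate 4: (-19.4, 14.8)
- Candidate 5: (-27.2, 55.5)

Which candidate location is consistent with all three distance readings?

For each candidate, compare |candidate − station| to the reported distance:
Candidate 1: residuals A 7.4, B 45.5, C 32.5 → max 45.5 km
Candidate 2: residuals A 0.0, B 0.0, C 0.0 → max 0.0 km
Candidate 3: residuals A 52.6, B 22.9, C 9.6 → max 52.6 km
Candidate 4: residuals A 41.6, B 22.3, C 39.5 → max 41.6 km
Candidate 5: residuals A 76.9, B 3.3, C 18.3 → max 76.9 km
Only Candidate 2 has all residuals ≈ 0.

Candidate 2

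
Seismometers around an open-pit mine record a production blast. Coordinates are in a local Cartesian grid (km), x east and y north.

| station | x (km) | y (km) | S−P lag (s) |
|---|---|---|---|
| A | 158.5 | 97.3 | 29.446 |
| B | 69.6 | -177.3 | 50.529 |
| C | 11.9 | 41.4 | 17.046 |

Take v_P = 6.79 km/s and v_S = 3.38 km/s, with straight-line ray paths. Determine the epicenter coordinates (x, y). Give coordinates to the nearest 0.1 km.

Distance from S−P lag: d = Δt · v_P v_S / (v_P − v_S) = Δt · (6.79·3.38)/(6.79−3.38) ≈ 6.7303·Δt.
So d_A = 198.18, d_B = 340.07, d_C = 114.72 km.
Circle about each station: (x − 158.5)² + (y − 97.3)² = 198.18²; (x − 69.6)² + (y + 177.3)² = 340.07²; (x − 11.9)² + (y − 41.4)² = 114.72².
Subtracting the A equation from the B and C equations removes the quadratic terms:
-177.8 x − 549.2 y = -74682.38
-293.2 x − 111.8 y = -6619.34
Solving the 2×2 system: x ≈ -33.4, y ≈ 146.8 km.

x ≈ -33.4 km, y ≈ 146.8 km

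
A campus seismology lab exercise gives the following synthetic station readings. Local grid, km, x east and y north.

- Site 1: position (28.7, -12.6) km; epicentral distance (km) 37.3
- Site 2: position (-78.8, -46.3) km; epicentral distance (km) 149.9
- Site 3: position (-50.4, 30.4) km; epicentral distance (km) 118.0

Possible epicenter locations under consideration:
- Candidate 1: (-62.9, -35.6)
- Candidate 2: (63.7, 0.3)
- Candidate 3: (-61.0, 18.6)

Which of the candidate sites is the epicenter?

Candidate 2

For each candidate, compare |candidate − station| to the reported distance:
Candidate 1: residuals Site 1 57.1, Site 2 130.7, Site 3 50.8 → max 130.7 km
Candidate 2: residuals Site 1 0.0, Site 2 0.0, Site 3 0.0 → max 0.0 km
Candidate 3: residuals Site 1 57.7, Site 2 82.6, Site 3 102.1 → max 102.1 km
Only Candidate 2 has all residuals ≈ 0.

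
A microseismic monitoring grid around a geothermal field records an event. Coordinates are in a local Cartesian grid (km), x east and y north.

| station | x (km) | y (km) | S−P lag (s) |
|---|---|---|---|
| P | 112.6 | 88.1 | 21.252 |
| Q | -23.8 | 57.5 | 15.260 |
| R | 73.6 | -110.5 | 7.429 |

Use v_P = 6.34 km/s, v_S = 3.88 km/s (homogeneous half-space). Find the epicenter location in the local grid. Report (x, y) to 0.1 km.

x ≈ 1.4 km, y ≈ -93.0 km

Distance from S−P lag: d = Δt · v_P v_S / (v_P − v_S) = Δt · (6.34·3.88)/(6.34−3.88) ≈ 9.9997·Δt.
So d_P = 212.51, d_Q = 152.60, d_R = 74.29 km.
Circle about each station: (x − 112.6)² + (y − 88.1)² = 212.51²; (x + 23.8)² + (y − 57.5)² = 152.60²; (x − 73.6)² + (y + 110.5)² = 74.29².
Subtracting the P equation from the Q and R equations removes the quadratic terms:
-272.8 x − 61.2 y = 5306.06
-78.0 x − 397.2 y = 36828.34
Solving the 2×2 system: x ≈ 1.4, y ≈ -93.0 km.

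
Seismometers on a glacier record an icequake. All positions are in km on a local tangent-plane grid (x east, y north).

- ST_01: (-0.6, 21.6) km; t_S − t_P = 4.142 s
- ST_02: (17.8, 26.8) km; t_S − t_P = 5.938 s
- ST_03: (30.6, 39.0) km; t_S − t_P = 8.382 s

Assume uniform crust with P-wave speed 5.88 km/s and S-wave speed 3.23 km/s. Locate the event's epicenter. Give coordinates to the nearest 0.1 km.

x ≈ -7.8 km, y ≈ -7.2 km

Distance from S−P lag: d = Δt · v_P v_S / (v_P − v_S) = Δt · (5.88·3.23)/(5.88−3.23) ≈ 7.1669·Δt.
So d_ST_01 = 29.69, d_ST_02 = 42.56, d_ST_03 = 60.07 km.
Circle about each station: (x + 0.6)² + (y − 21.6)² = 29.69²; (x − 17.8)² + (y − 26.8)² = 42.56²; (x − 30.6)² + (y − 39.0)² = 60.07².
Subtracting pairs of circle equations eliminates x²+y² and gives linear equations (the radical axes):
36.8 x + 10.4 y = -361.70
62.4 x + 34.8 y = -736.47
Solving the 2×2 system: x ≈ -7.8, y ≈ -7.2 km.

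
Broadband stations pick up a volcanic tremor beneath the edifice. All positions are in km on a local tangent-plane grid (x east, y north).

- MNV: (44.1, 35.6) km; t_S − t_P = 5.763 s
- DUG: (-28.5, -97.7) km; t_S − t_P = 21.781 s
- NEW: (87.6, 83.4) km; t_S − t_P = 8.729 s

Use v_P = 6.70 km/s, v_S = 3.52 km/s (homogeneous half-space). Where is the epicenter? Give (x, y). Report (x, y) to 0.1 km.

Distance from S−P lag: d = Δt · v_P v_S / (v_P − v_S) = Δt · (6.70·3.52)/(6.70−3.52) ≈ 7.4164·Δt.
So d_MNV = 42.74, d_DUG = 161.54, d_NEW = 64.74 km.
Circle about each station: (x − 44.1)² + (y − 35.6)² = 42.74²; (x + 28.5)² + (y + 97.7)² = 161.54²; (x − 87.6)² + (y − 83.4)² = 64.74².
Subtracting the MNV equation from the DUG and NEW equations removes the quadratic terms:
-145.2 x − 266.6 y = -17123.09
87.0 x + 95.6 y = 9052.59
Solving the 2×2 system: x ≈ 83.4, y ≈ 18.8 km.

83.4 km east, 18.8 km north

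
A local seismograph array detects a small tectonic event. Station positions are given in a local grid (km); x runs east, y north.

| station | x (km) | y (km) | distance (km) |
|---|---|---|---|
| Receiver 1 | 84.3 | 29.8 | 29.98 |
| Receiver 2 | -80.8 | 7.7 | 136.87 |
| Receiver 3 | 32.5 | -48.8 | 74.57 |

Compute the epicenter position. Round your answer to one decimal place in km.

(55.3, 22.2)

Circle about each station: (x − 84.3)² + (y − 29.8)² = 29.98²; (x + 80.8)² + (y − 7.7)² = 136.87²; (x − 32.5)² + (y + 48.8)² = 74.57².
Subtracting pairs of circle equations eliminates x²+y² and gives linear equations (the radical axes):
-330.2 x − 44.2 y = -19241.20
-103.6 x − 157.2 y = -9218.72
Solving the 2×2 system: x ≈ 55.3, y ≈ 22.2 km.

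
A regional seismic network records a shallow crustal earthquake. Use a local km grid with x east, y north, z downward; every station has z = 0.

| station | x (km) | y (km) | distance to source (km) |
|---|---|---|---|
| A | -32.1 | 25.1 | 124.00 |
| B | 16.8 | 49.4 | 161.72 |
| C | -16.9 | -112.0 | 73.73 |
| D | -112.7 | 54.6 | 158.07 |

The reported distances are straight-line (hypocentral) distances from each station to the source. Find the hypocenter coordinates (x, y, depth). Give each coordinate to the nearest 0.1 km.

Each station gives a sphere (x−x_i)² + (y−y_i)² + z² = d_i² (stations at z=0).
Subtracting the A sphere from B and C: z² cancels, leaving linear equations in x and y:
97.8 x + 48.6 y = -9715.18
30.4 x − 274.2 y = 21109.08
Solving: x ≈ -57.892, y ≈ -83.403 km (keep extra digits for the depth step; rounded: -57.9, -83.4).
Then from the A sphere: z² = 124.00² − (x + 32.1)² − (y − 25.1)² with x = -57.892, y = -83.403, so z ≈ 54.202 ≈ 54.2 km.

(-57.9, -83.4, 54.2)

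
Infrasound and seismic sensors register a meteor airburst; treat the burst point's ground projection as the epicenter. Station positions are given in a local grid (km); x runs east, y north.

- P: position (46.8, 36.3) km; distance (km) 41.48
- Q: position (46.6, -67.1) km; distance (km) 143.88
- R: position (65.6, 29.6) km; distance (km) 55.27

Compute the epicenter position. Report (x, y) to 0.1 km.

(36.2, 76.4)

Circle about each station: (x − 46.8)² + (y − 36.3)² = 41.48²; (x − 46.6)² + (y + 67.1)² = 143.88²; (x − 65.6)² + (y − 29.6)² = 55.27².
Subtracting the P equation from the Q and R equations removes the quadratic terms:
-0.4 x − 206.8 y = -15814.82
37.6 x − 13.4 y = 337.41
Solving the 2×2 system: x ≈ 36.2, y ≈ 76.4 km.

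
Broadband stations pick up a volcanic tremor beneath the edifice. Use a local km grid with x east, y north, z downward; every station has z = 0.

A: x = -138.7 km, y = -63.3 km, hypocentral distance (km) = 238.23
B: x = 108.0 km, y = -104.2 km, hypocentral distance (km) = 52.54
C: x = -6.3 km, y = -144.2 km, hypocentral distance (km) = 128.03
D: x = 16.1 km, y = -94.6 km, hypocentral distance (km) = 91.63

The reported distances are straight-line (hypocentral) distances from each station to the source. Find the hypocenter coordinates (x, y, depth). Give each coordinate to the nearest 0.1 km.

Each station gives a sphere (x−x_i)² + (y−y_i)² + z² = d_i² (stations at z=0).
Subtracting the A sphere from B and C: z² cancels, leaving linear equations in x and y:
493.4 x − 81.8 y = 53270.14
264.8 x − 161.8 y = 37950.60
Solving: x ≈ 94.802, y ≈ -79.401 km (keep extra digits for the depth step; rounded: 94.8, -79.4).
Then from the A sphere: z² = 238.23² − (x + 138.7)² − (y + 63.3)² with x = 94.802, y = -79.401, so z ≈ 44.397 ≈ 44.4 km.

(94.8, -79.4, 44.4)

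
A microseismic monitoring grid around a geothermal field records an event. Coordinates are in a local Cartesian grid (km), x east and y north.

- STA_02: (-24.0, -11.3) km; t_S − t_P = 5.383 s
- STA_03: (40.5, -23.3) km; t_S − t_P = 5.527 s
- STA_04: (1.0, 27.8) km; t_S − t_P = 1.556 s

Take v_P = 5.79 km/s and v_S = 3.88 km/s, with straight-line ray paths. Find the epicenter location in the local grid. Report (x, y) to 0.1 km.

x ≈ 16.7 km, y ≈ 37.2 km

Distance from S−P lag: d = Δt · v_P v_S / (v_P − v_S) = Δt · (5.79·3.88)/(5.79−3.88) ≈ 11.7619·Δt.
So d_STA_02 = 63.31, d_STA_03 = 65.01, d_STA_04 = 18.30 km.
Circle about each station: (x + 24.0)² + (y + 11.3)² = 63.31²; (x − 40.5)² + (y + 23.3)² = 65.01²; (x − 1.0)² + (y − 27.8)² = 18.30².
Subtracting the STA_02 equation from the STA_03 and STA_04 equations removes the quadratic terms:
129.0 x − 24.0 y = 1261.31
50.0 x + 78.2 y = 3743.42
Solving the 2×2 system: x ≈ 16.7, y ≈ 37.2 km.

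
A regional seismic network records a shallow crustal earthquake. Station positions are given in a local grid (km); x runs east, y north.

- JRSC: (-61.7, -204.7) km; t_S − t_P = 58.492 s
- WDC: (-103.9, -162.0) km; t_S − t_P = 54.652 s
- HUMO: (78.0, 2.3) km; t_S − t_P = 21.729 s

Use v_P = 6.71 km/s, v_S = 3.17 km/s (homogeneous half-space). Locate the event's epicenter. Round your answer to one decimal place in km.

Distance from S−P lag: d = Δt · v_P v_S / (v_P − v_S) = Δt · (6.71·3.17)/(6.71−3.17) ≈ 6.0087·Δt.
So d_JRSC = 351.46, d_WDC = 328.39, d_HUMO = 130.56 km.
Circle about each station: (x + 61.7)² + (y + 204.7)² = 351.46²; (x + 103.9)² + (y + 162.0)² = 328.39²; (x − 78.0)² + (y − 2.3)² = 130.56².
Subtracting the JRSC equation from the WDC and HUMO equations removes the quadratic terms:
-84.4 x + 85.4 y = 7014.37
279.4 x + 414.0 y = 66858.53
Solving the 2×2 system: x ≈ 47.7, y ≈ 129.3 km.

(47.7, 129.3)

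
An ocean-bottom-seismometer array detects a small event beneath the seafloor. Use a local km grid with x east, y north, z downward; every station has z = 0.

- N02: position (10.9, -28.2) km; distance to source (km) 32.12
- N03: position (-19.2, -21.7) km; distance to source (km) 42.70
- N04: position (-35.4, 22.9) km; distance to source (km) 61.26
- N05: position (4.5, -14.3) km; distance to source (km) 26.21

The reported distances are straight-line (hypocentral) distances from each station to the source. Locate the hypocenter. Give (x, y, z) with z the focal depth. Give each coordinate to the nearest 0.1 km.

x ≈ 13.0 km, y ≈ -6.4 km, depth ≈ 23.5 km

Each station gives a sphere (x−x_i)² + (y−y_i)² + z² = d_i² (stations at z=0).
Subtracting the N02 sphere from N03 and N04: z² cancels, leaving linear equations in x and y:
-60.2 x + 13.0 y = -866.12
-92.6 x + 102.2 y = -1857.57
Solving: x ≈ 13.007, y ≈ -6.390 km (keep extra digits for the depth step; rounded: 13.0, -6.4).
Then from the N02 sphere: z² = 32.12² − (x − 10.9)² − (y + 28.2)² with x = 13.007, y = -6.390, so z ≈ 23.486 ≈ 23.5 km.
Check against N05 (with the unrounded solution): distance 26.20 ≈ 26.21 km. ✓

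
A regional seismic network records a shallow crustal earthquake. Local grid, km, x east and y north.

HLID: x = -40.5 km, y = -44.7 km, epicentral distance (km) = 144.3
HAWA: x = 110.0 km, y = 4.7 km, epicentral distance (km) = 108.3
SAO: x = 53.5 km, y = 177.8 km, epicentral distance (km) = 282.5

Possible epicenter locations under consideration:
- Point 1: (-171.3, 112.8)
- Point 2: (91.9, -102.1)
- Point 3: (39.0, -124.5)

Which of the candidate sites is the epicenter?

Point 2

For each candidate, compare |candidate − station| to the reported distance:
Point 1: residuals HLID 60.4, HAWA 193.1, SAO 48.5 → max 193.1 km
Point 2: residuals HLID 0.0, HAWA 0.0, SAO 0.0 → max 0.0 km
Point 3: residuals HLID 31.7, HAWA 39.1, SAO 20.1 → max 39.1 km
Only Point 2 has all residuals ≈ 0.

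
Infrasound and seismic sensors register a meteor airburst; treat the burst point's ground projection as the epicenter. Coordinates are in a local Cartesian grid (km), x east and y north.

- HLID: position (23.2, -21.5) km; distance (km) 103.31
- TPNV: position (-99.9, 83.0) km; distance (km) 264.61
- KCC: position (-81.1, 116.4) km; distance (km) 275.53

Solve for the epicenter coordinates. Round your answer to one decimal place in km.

Circle about each station: (x − 23.2)² + (y + 21.5)² = 103.31²; (x + 99.9)² + (y − 83.0)² = 264.61²; (x + 81.1)² + (y − 116.4)² = 275.53².
Subtracting the HLID equation from the TPNV and KCC equations removes the quadratic terms:
-246.2 x + 209.0 y = -43476.98
-208.6 x + 275.8 y = -46118.14
Solving the 2×2 system: x ≈ 96.8, y ≈ -94.0 km.

(96.8, -94.0)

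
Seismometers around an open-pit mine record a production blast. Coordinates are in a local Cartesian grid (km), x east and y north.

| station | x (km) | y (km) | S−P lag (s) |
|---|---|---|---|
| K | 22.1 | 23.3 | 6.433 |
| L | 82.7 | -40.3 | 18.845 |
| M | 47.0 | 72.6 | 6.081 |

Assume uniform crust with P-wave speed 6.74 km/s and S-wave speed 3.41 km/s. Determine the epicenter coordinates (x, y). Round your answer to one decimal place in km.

(5.8, 64.6)

Distance from S−P lag: d = Δt · v_P v_S / (v_P − v_S) = Δt · (6.74·3.41)/(6.74−3.41) ≈ 6.9019·Δt.
So d_K = 44.40, d_L = 130.07, d_M = 41.97 km.
Circle about each station: (x − 22.1)² + (y − 23.3)² = 44.40²; (x − 82.7)² + (y + 40.3)² = 130.07²; (x − 47.0)² + (y − 72.6)² = 41.97².
Subtracting the K equation from the L and M equations removes the quadratic terms:
121.2 x − 127.2 y = -7514.76
49.8 x + 98.6 y = 6658.34
Solving the 2×2 system: x ≈ 5.8, y ≈ 64.6 km.
Check against K (with the unrounded x, y): √((x − 22.1)²+(y − 23.3)²) = 44.40 ≈ 44.40 km. ✓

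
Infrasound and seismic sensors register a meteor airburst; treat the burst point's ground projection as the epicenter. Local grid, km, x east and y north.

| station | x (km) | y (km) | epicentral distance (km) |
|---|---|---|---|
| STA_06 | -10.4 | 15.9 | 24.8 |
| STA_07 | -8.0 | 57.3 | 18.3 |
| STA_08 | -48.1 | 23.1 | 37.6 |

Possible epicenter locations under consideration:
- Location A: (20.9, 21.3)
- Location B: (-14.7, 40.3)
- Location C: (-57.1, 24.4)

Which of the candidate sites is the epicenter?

Location B

For each candidate, compare |candidate − station| to the reported distance:
Location A: residuals STA_06 7.0, STA_07 27.9, STA_08 31.4 → max 31.4 km
Location B: residuals STA_06 0.0, STA_07 0.0, STA_08 0.0 → max 0.0 km
Location C: residuals STA_06 22.7, STA_07 40.8, STA_08 28.5 → max 40.8 km
Only Location B has all residuals ≈ 0.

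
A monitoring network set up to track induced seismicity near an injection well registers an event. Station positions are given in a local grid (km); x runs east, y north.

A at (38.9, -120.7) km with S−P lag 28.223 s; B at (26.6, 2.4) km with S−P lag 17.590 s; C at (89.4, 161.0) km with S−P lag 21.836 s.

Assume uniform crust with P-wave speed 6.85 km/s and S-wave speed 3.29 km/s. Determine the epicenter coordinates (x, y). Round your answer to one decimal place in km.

x ≈ 134.4 km, y ≈ 30.3 km

Distance from S−P lag: d = Δt · v_P v_S / (v_P − v_S) = Δt · (6.85·3.29)/(6.85−3.29) ≈ 6.3305·Δt.
So d_A = 178.67, d_B = 111.35, d_C = 138.23 km.
Circle about each station: (x − 38.9)² + (y + 120.7)² = 178.67²; (x − 26.6)² + (y − 2.4)² = 111.35²; (x − 89.4)² + (y − 161.0)² = 138.23².
Subtracting the A equation from the B and C equations removes the quadratic terms:
-24.6 x + 246.2 y = 4155.77
101.0 x + 563.4 y = 30647.10
Solving the 2×2 system: x ≈ 134.4, y ≈ 30.3 km.
Check against A (with the unrounded x, y): √((x − 38.9)²+(y + 120.7)²) = 178.66 ≈ 178.67 km. ✓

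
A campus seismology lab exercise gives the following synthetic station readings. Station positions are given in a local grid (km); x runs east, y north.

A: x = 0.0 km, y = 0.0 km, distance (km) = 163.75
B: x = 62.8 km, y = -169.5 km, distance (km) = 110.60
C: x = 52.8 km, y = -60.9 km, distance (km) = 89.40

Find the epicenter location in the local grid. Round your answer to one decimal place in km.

Circle about each station: x² + y² = 163.75²; (x − 62.8)² + (y + 169.5)² = 110.60²; (x − 52.8)² + (y + 60.9)² = 89.40².
Subtracting the A equation from the B and C equations removes the quadratic terms:
125.6 x − 339.0 y = 47255.79
105.6 x − 121.8 y = 25318.35
Solving the 2×2 system: x ≈ 137.9, y ≈ -88.3 km.

137.9 km east, -88.3 km north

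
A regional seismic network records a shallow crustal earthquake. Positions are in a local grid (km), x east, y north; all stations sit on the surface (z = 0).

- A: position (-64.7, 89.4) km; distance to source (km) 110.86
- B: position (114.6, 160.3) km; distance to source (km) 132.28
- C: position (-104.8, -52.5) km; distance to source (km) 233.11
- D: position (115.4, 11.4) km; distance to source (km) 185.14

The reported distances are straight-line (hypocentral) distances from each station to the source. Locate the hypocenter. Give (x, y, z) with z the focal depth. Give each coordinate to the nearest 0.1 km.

x ≈ 3.8 km, y ≈ 141.6 km, depth ≈ 69.8 km

Each station gives a sphere (x−x_i)² + (y−y_i)² + z² = d_i² (stations at z=0).
Subtracting the A sphere from B and C: z² cancels, leaving linear equations in x and y:
358.6 x + 141.8 y = 21442.74
-80.2 x − 283.8 y = -40489.49
Solving: x ≈ 3.806, y ≈ 141.594 km (keep extra digits for the depth step; rounded: 3.8, 141.6).
Then from the A sphere: z² = 110.86² − (x + 64.7)² − (y − 89.4)² with x = 3.806, y = 141.594, so z ≈ 69.804 ≈ 69.8 km.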